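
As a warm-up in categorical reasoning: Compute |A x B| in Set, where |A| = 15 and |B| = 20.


In Set, the product A x B is the Cartesian product.
By the universal property, |A x B| = |A| * |B|.
|A x B| = 15 * 20 = 300

300


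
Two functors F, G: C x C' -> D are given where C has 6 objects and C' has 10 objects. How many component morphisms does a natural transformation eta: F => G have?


A natural transformation eta: F => G assigns one component morphism per
object of the domain category.
The domain is the product category C x C', so
|Ob(C x C')| = |Ob(C)| * |Ob(C')| = 6 * 10 = 60.
Therefore eta has 60 component morphisms.

60


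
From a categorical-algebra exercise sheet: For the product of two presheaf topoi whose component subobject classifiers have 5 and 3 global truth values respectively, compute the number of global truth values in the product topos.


In a product of presheaf topoi E_1 x E_2, the subobject classifier
is Omega = Omega_1 x Omega_2 (componentwise), so
|Omega(top)| = |Omega_1(top_1)| * |Omega_2(top_2)|.
= 5 * 3 = 15.

15


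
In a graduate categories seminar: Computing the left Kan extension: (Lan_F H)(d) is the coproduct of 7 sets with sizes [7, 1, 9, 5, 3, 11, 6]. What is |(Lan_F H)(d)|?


Pointwise, the left Kan extension (Lan_F H)(d) is the colimit, indexed
by the comma category (F downarrow d), of H composed with the
projection (F downarrow d) -> C. Here that colimit is given
as a coproduct (disjoint union) of sets, so its cardinality is the
sum of the sizes of the summands.
Coproduct of sets with sizes: 7 + 1 + 9 + 5 + 3 + 11 + 6
= 42

42


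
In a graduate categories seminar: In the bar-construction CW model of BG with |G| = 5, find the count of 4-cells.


In the bar-construction CW model of BG, the n-cells are indexed by
n-tuples [g_1|...|g_n] of non-identity elements of G (degenerate
simplices with some g_i = e do not contribute cells), so there are
(|G| - 1)^n n-cells.
For dim = 4 with |G| = 5:
cells = (5 - 1)^4 = 4^4 = 256

256


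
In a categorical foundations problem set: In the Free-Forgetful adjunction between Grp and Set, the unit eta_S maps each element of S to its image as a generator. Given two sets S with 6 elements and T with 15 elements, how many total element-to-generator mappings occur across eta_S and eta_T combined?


The unit eta_X: X -> U(F(X)) of the Free-Forgetful adjunction
maps each element of X to a generator of F(X). For X = S + T (disjoint
union in Set), |S + T| = |S| + |T|.
Total mappings = 6 + 15 = 21.

21


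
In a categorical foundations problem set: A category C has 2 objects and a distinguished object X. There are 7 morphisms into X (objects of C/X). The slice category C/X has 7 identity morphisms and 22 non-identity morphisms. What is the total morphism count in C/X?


In the slice category C/X, objects are morphisms to X.
Identity morphisms: 7 (one per object of C/X).
Non-identity morphisms: 22.
Total = 7 + 22 = 29

29


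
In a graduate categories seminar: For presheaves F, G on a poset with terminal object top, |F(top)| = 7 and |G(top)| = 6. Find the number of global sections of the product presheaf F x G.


Global sections of a presheaf on a poset with terminal top satisfy
Gamma(H) ~ H(top). Presheaves admit pointwise products, so
(F x G)(top) = F(top) x G(top) (Cartesian product).
|Gamma(F x G)| = |F(top)| * |G(top)| = 7 * 6 = 42.

42


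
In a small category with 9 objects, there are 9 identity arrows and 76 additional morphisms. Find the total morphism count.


Each object has an identity morphism, giving 9 identities.
Adding the 76 non-identity morphisms:
Total = 9 + 76 = 85

85


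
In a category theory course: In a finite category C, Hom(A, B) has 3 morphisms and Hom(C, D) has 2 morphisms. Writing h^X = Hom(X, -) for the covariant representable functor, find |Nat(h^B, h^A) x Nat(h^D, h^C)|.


By the Yoneda lemma, Nat(h^B, h^A) is isomorphic to Hom(A, B),
so |Nat(h^B, h^A)| = |Hom(A, B)| and |Nat(h^D, h^C)| = |Hom(C, D)|.
|Hom(A, B)| = 3, |Hom(C, D)| = 2.
|Nat(h^B, h^A) x Nat(h^D, h^C)| = 3 * 2 = 6

6


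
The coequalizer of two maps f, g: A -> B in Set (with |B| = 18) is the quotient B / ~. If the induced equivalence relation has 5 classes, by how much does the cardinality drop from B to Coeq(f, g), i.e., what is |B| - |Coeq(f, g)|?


The coequalizer Coeq(f, g) = B / ~ has one element per equivalence class.
|B| = 18, |Coeq(f, g)| = 5.
|B| - |Coeq(f, g)| = 18 - 5 = 13.

13


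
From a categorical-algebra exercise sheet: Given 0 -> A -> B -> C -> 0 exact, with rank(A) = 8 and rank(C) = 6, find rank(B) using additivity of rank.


For a short exact sequence 0 -> A -> B -> C -> 0,
rank is additive: rank(B) = rank(A) + rank(C).
rank(B) = 8 + 6 = 14

14


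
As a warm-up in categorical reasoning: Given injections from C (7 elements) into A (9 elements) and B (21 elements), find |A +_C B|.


The pushout A +_C B identifies the images of C in A and B.
|A +_C B| = |A| + |B| - |C| (for injections).
= 9 + 21 - 7 = 23

23


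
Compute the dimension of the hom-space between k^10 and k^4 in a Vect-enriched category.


In Vect-enriched categories, Hom(k^n, k^m) is the space of m x n matrices.
dim(Hom(k^10, k^4)) = 4 * 10 = 40

40


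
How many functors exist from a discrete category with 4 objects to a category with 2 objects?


A functor from a discrete category C to D is determined by
where each object maps. Each of the 4 objects of C can map
to any of the 2 objects of D independently.
Number of functors = 2^4 = 16

16


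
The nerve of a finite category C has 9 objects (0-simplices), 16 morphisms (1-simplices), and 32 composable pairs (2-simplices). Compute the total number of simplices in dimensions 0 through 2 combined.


The 2-skeleton of the nerve N(C) consists of simplices in dimensions 0, 1, 2:
  |N(C)_0| = 9 (objects)
  |N(C)_1| = 16 (morphisms)
  |N(C)_2| = 32 (composable pairs)
Total = 9 + 16 + 32 = 57

57


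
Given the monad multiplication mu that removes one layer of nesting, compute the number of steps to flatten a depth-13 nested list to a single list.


Each application of mu: T^2 -> T removes one layer of nesting.
Starting at depth 13 (i.e., T^13(X)), we need to reach T(X).
Number of mu applications = 13 - 1 = 12

12


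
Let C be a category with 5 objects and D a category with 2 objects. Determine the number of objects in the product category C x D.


The product category C x D has objects that are pairs (c, d).
Number of pairs = |Ob(C)| * |Ob(D)| = 5 * 2 = 10

10


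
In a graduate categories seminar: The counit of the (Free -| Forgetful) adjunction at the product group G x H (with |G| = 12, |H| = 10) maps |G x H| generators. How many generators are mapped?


The counit epsilon_K: F(U(K)) -> K of the Free-Forgetful adjunction
maps |K| generators of F(U(K)) into K. For K = G x H (the product group),
|G x H| = |G| * |H|.
Total generators mapped = 12 * 10 = 120.

120


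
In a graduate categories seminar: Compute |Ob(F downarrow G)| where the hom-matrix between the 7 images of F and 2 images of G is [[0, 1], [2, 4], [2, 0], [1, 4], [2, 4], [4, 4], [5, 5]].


Objects of (F downarrow G) are triples (a, b, h: F(a)->G(b)).
The count equals the sum of all entries in the hom-matrix.
sum(row 0) = 1
sum(row 1) = 6
sum(row 2) = 2
sum(row 3) = 5
sum(row 4) = 6
sum(row 5) = 8
sum(row 6) = 10
Grand total = 38

38


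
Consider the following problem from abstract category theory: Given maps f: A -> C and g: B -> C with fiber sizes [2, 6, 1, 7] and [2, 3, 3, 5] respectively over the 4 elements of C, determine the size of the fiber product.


The pullback A x_C B consists of pairs (a, b) with f(a) = g(b).
For each element c in C, the fiber product has |f^-1(c)| * |g^-1(c)| elements.
Summing over C: 2 * 2 + 6 * 3 + 1 * 3 + 7 * 5
= 4 + 18 + 3 + 35 = 60

60


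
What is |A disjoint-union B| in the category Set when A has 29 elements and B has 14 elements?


In Set, the coproduct A + B is the disjoint union.
|A + B| = |A| + |B| = 29 + 14 = 43

43


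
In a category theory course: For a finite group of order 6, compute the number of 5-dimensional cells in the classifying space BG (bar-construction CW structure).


In the bar-construction CW model of BG, the n-cells are indexed by
n-tuples [g_1|...|g_n] of non-identity elements of G (degenerate
simplices with some g_i = e do not contribute cells), so there are
(|G| - 1)^n n-cells.
For dim = 5 with |G| = 6:
cells = (6 - 1)^5 = 5^5 = 3125

3125


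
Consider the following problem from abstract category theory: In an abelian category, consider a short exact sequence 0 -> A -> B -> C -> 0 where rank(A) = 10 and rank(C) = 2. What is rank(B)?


For a short exact sequence 0 -> A -> B -> C -> 0,
rank is additive: rank(B) = rank(A) + rank(C).
rank(B) = 10 + 2 = 12

12


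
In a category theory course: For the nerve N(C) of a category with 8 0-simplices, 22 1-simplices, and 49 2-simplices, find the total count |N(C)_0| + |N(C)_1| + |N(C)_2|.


The 2-skeleton of the nerve N(C) consists of simplices in dimensions 0, 1, 2:
  |N(C)_0| = 8 (objects)
  |N(C)_1| = 22 (morphisms)
  |N(C)_2| = 49 (composable pairs)
Total = 8 + 22 + 49 = 79

79


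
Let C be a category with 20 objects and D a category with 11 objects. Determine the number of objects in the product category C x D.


The product category C x D has objects that are pairs (c, d).
Number of pairs = |Ob(C)| * |Ob(D)| = 20 * 11 = 220

220


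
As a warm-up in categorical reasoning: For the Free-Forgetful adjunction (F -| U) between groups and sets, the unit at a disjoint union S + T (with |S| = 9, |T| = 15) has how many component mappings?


The unit eta_X: X -> U(F(X)) of the Free-Forgetful adjunction
maps each element of X to a generator of F(X). For X = S + T (disjoint
union in Set), |S + T| = |S| + |T|.
Total mappings = 9 + 15 = 24.

24


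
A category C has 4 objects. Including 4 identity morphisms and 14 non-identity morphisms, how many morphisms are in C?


Each object has an identity morphism, giving 4 identities.
Adding the 14 non-identity morphisms:
Total = 4 + 14 = 18

18


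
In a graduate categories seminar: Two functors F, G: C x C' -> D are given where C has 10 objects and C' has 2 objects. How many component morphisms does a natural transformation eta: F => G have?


A natural transformation eta: F => G assigns one component morphism per
object of the domain category.
The domain is the product category C x C', so
|Ob(C x C')| = |Ob(C)| * |Ob(C')| = 10 * 2 = 20.
Therefore eta has 20 component morphisms.

20


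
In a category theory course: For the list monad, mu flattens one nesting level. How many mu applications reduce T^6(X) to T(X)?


Each application of mu: T^2 -> T removes one layer of nesting.
Starting at depth 6 (i.e., T^6(X)), we need to reach T(X).
Number of mu applications = 6 - 1 = 5

5


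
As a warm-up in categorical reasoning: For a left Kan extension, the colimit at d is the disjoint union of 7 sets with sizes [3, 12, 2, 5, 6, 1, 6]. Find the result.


Pointwise, the left Kan extension (Lan_F H)(d) is the colimit, indexed
by the comma category (F downarrow d), of H composed with the
projection (F downarrow d) -> C. Here that colimit is given
as a coproduct (disjoint union) of sets, so its cardinality is the
sum of the sizes of the summands.
Coproduct of sets with sizes: 3 + 12 + 2 + 5 + 6 + 1 + 6
= 35

35


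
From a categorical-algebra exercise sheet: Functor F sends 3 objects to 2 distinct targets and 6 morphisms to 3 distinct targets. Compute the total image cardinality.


The image of F consists of distinct objects and distinct morphisms.
|Im(F)| on objects = 2
|Im(F)| on morphisms = 3
Total image cardinality = 2 + 3 = 5

5


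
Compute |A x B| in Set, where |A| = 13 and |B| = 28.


In Set, the product A x B is the Cartesian product.
By the universal property, |A x B| = |A| * |B|.
|A x B| = 13 * 28 = 364

364


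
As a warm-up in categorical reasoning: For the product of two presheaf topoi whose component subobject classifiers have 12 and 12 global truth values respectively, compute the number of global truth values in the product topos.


In a product of presheaf topoi E_1 x E_2, the subobject classifier
is Omega = Omega_1 x Omega_2 (componentwise), so
|Omega(top)| = |Omega_1(top_1)| * |Omega_2(top_2)|.
= 12 * 12 = 144.

144


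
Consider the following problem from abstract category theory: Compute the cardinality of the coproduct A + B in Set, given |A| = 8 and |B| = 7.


In Set, the coproduct A + B is the disjoint union.
|A + B| = |A| + |B| = 8 + 7 = 15

15


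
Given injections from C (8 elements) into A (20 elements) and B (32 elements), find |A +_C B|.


The pushout A +_C B identifies the images of C in A and B.
|A +_C B| = |A| + |B| - |C| (for injections).
= 20 + 32 - 8 = 44

44


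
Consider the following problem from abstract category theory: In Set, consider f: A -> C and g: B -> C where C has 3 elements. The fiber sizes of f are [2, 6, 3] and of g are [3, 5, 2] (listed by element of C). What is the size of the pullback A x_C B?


The pullback A x_C B consists of pairs (a, b) with f(a) = g(b).
For each element c in C, the fiber product has |f^-1(c)| * |g^-1(c)| elements.
Summing over C: 2 * 3 + 6 * 5 + 3 * 2
= 6 + 30 + 6 = 42

42


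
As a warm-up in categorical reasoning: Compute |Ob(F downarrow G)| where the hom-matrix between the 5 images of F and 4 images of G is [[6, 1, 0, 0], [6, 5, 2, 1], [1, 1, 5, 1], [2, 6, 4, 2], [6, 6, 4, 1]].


Objects of (F downarrow G) are triples (a, b, h: F(a)->G(b)).
The count equals the sum of all entries in the hom-matrix.
sum(row 0) = 7
sum(row 1) = 14
sum(row 2) = 8
sum(row 3) = 14
sum(row 4) = 17
Grand total = 60

60


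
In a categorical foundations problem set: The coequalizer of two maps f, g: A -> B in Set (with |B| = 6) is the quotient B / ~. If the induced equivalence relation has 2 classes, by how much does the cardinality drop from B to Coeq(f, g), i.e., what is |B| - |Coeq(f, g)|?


The coequalizer Coeq(f, g) = B / ~ has one element per equivalence class.
|B| = 6, |Coeq(f, g)| = 2.
|B| - |Coeq(f, g)| = 6 - 2 = 4.

4


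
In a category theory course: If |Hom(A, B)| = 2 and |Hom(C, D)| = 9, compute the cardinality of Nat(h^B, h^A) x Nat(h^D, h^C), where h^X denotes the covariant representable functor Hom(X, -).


By the Yoneda lemma, Nat(h^B, h^A) is isomorphic to Hom(A, B),
so |Nat(h^B, h^A)| = |Hom(A, B)| and |Nat(h^D, h^C)| = |Hom(C, D)|.
|Hom(A, B)| = 2, |Hom(C, D)| = 9.
|Nat(h^B, h^A) x Nat(h^D, h^C)| = 2 * 9 = 18

18


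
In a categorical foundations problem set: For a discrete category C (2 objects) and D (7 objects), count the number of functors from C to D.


A functor from a discrete category C to D is determined by
where each object maps. Each of the 2 objects of C can map
to any of the 7 objects of D independently.
Number of functors = 7^2 = 49

49


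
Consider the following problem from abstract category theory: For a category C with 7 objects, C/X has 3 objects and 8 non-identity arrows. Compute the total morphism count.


In the slice category C/X, objects are morphisms to X.
Identity morphisms: 3 (one per object of C/X).
Non-identity morphisms: 8.
Total = 3 + 8 = 11

11


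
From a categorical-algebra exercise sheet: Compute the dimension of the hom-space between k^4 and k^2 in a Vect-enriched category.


In Vect-enriched categories, Hom(k^n, k^m) is the space of m x n matrices.
dim(Hom(k^4, k^2)) = 2 * 4 = 8

8


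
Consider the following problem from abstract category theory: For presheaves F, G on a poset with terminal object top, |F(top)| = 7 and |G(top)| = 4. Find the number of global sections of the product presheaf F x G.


Global sections of a presheaf on a poset with terminal top satisfy
Gamma(H) ~ H(top). Presheaves admit pointwise products, so
(F x G)(top) = F(top) x G(top) (Cartesian product).
|Gamma(F x G)| = |F(top)| * |G(top)| = 7 * 4 = 28.

28


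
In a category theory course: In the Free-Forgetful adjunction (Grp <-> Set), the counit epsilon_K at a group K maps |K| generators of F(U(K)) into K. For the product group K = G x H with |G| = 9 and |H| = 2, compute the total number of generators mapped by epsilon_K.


The counit epsilon_K: F(U(K)) -> K of the Free-Forgetful adjunction
maps |K| generators of F(U(K)) into K. For K = G x H (the product group),
|G x H| = |G| * |H|.
Total generators mapped = 9 * 2 = 18.

18


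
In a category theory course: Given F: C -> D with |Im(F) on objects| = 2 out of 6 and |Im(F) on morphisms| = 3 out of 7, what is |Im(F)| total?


The image of F consists of distinct objects and distinct morphisms.
|Im(F)| on objects = 2
|Im(F)| on morphisms = 3
Total image cardinality = 2 + 3 = 5

5


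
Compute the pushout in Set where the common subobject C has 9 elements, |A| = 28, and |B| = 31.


The pushout A +_C B identifies the images of C in A and B.
|A +_C B| = |A| + |B| - |C| (for injections).
= 28 + 31 - 9 = 50

50


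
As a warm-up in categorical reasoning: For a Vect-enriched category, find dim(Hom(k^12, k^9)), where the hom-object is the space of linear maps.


In Vect-enriched categories, Hom(k^n, k^m) is the space of m x n matrices.
dim(Hom(k^12, k^9)) = 9 * 12 = 108

108


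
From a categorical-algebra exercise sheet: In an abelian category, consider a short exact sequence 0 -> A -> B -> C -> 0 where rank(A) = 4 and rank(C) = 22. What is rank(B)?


For a short exact sequence 0 -> A -> B -> C -> 0,
rank is additive: rank(B) = rank(A) + rank(C).
rank(B) = 4 + 22 = 26

26


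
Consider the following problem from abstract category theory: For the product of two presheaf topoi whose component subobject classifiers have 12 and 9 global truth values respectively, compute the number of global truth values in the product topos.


In a product of presheaf topoi E_1 x E_2, the subobject classifier
is Omega = Omega_1 x Omega_2 (componentwise), so
|Omega(top)| = |Omega_1(top_1)| * |Omega_2(top_2)|.
= 12 * 9 = 108.

108


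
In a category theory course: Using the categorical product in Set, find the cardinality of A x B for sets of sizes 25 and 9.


In Set, the product A x B is the Cartesian product.
By the universal property, |A x B| = |A| * |B|.
|A x B| = 25 * 9 = 225

225


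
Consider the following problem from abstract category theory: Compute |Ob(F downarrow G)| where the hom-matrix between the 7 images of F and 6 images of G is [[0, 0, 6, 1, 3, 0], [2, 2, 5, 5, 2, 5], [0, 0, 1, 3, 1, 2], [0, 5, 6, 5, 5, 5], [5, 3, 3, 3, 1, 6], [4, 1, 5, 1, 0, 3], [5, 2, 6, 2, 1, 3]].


Objects of (F downarrow G) are triples (a, b, h: F(a)->G(b)).
The count equals the sum of all entries in the hom-matrix.
sum(row 0) = 10
sum(row 1) = 21
sum(row 2) = 7
sum(row 3) = 26
sum(row 4) = 21
sum(row 5) = 14
sum(row 6) = 19
Grand total = 118

118


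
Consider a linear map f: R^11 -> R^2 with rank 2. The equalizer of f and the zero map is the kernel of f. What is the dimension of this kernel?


The equalizer of f and the zero map is ker(f).
By the rank-nullity theorem: dim(ker(f)) = dim(domain) - rank(f).
dim(ker(f)) = 11 - 2 = 9

9


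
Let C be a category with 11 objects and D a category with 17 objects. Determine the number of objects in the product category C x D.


The product category C x D has objects that are pairs (c, d).
Number of pairs = |Ob(C)| * |Ob(D)| = 11 * 17 = 187

187


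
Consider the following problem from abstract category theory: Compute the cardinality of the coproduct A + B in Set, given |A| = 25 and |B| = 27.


In Set, the coproduct A + B is the disjoint union.
|A + B| = |A| + |B| = 25 + 27 = 52

52


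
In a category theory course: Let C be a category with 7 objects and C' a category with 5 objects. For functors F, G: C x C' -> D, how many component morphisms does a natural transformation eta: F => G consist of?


A natural transformation eta: F => G assigns one component morphism per
object of the domain category.
The domain is the product category C x C', so
|Ob(C x C')| = |Ob(C)| * |Ob(C')| = 7 * 5 = 35.
Therefore eta has 35 component morphisms.

35


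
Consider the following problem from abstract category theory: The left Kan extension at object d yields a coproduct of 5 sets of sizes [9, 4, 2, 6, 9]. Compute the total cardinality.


Pointwise, the left Kan extension (Lan_F H)(d) is the colimit, indexed
by the comma category (F downarrow d), of H composed with the
projection (F downarrow d) -> C. Here that colimit is given
as a coproduct (disjoint union) of sets, so its cardinality is the
sum of the sizes of the summands.
Coproduct of sets with sizes: 9 + 4 + 2 + 6 + 9
= 30

30


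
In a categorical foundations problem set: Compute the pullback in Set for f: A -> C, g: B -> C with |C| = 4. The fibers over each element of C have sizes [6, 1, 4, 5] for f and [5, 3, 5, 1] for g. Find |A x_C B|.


The pullback A x_C B consists of pairs (a, b) with f(a) = g(b).
For each element c in C, the fiber product has |f^-1(c)| * |g^-1(c)| elements.
Summing over C: 6 * 5 + 1 * 3 + 4 * 5 + 5 * 1
= 30 + 3 + 20 + 5 = 58

58


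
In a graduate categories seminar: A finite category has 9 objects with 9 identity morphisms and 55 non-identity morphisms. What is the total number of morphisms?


Each object has an identity morphism, giving 9 identities.
Adding the 55 non-identity morphisms:
Total = 9 + 55 = 64

64


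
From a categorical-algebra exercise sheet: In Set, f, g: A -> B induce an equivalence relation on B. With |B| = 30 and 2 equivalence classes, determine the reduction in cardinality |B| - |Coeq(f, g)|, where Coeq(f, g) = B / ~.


The coequalizer Coeq(f, g) = B / ~ has one element per equivalence class.
|B| = 30, |Coeq(f, g)| = 2.
|B| - |Coeq(f, g)| = 30 - 2 = 28.

28


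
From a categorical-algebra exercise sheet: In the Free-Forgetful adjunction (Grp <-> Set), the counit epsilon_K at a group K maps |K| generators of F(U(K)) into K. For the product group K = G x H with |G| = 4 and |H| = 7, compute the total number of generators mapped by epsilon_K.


The counit epsilon_K: F(U(K)) -> K of the Free-Forgetful adjunction
maps |K| generators of F(U(K)) into K. For K = G x H (the product group),
|G x H| = |G| * |H|.
Total generators mapped = 4 * 7 = 28.

28


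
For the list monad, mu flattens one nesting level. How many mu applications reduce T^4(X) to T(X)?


Each application of mu: T^2 -> T removes one layer of nesting.
Starting at depth 4 (i.e., T^4(X)), we need to reach T(X).
Number of mu applications = 4 - 1 = 3

3


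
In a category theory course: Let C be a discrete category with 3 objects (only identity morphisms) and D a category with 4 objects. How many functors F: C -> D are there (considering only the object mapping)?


A functor from a discrete category C to D is determined by
where each object maps. Each of the 3 objects of C can map
to any of the 4 objects of D independently.
Number of functors = 4^3 = 64

64


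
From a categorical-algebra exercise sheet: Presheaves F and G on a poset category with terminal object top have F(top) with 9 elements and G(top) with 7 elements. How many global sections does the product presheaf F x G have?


Global sections of a presheaf on a poset with terminal top satisfy
Gamma(H) ~ H(top). Presheaves admit pointwise products, so
(F x G)(top) = F(top) x G(top) (Cartesian product).
|Gamma(F x G)| = |F(top)| * |G(top)| = 9 * 7 = 63.

63


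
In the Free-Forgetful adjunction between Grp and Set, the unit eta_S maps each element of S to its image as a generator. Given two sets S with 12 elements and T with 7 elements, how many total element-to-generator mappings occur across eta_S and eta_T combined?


The unit eta_X: X -> U(F(X)) of the Free-Forgetful adjunction
maps each element of X to a generator of F(X). For X = S + T (disjoint
union in Set), |S + T| = |S| + |T|.
Total mappings = 12 + 7 = 19.

19


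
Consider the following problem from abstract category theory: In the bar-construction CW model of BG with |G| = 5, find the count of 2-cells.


In the bar-construction CW model of BG, the n-cells are indexed by
n-tuples [g_1|...|g_n] of non-identity elements of G (degenerate
simplices with some g_i = e do not contribute cells), so there are
(|G| - 1)^n n-cells.
For dim = 2 with |G| = 5:
cells = (5 - 1)^2 = 4^2 = 16

16


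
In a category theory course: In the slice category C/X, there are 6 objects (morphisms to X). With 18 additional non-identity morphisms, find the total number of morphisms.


In the slice category C/X, objects are morphisms to X.
Identity morphisms: 6 (one per object of C/X).
Non-identity morphisms: 18.
Total = 6 + 18 = 24

24


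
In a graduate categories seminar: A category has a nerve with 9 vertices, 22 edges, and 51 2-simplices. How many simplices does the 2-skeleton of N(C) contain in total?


The 2-skeleton of the nerve N(C) consists of simplices in dimensions 0, 1, 2:
  |N(C)_0| = 9 (objects)
  |N(C)_1| = 22 (morphisms)
  |N(C)_2| = 51 (composable pairs)
Total = 9 + 22 + 51 = 82

82


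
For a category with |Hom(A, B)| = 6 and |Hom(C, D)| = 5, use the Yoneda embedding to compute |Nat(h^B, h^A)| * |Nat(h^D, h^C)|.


By the Yoneda lemma, Nat(h^B, h^A) is isomorphic to Hom(A, B),
so |Nat(h^B, h^A)| = |Hom(A, B)| and |Nat(h^D, h^C)| = |Hom(C, D)|.
|Hom(A, B)| = 6, |Hom(C, D)| = 5.
|Nat(h^B, h^A) x Nat(h^D, h^C)| = 6 * 5 = 30

30


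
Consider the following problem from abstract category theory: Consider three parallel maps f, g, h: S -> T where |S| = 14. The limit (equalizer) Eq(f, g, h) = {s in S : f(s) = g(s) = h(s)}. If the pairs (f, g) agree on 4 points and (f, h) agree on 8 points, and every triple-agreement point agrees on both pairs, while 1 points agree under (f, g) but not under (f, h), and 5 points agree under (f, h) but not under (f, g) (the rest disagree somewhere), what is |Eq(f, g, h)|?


Eq(f, g, h) is the triple-agreement set: points in S where all three
maps take the same value. Using inclusion-exclusion on the pairwise data:
Pair (f, g) agrees on 4 points; pair (f, h) on 8 points.
Points agreeing under (f, g) but not (f, h) = 1; under (f, h) but not (f, g) = 5.
Triple-agreement = agreement-in-(f, g) minus points that agree under (f, g) but not (f, h):
|Eq(f, g, h)| = 4 - 1 = 3
(cross-check via (f, h): 8 - 5 = 3.)

3


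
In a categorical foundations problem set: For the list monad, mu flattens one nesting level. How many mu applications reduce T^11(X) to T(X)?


Each application of mu: T^2 -> T removes one layer of nesting.
Starting at depth 11 (i.e., T^11(X)), we need to reach T(X).
Number of mu applications = 11 - 1 = 10

10


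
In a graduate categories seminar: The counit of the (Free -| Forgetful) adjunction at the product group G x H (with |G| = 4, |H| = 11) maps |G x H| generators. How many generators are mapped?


The counit epsilon_K: F(U(K)) -> K of the Free-Forgetful adjunction
maps |K| generators of F(U(K)) into K. For K = G x H (the product group),
|G x H| = |G| * |H|.
Total generators mapped = 4 * 11 = 44.

44


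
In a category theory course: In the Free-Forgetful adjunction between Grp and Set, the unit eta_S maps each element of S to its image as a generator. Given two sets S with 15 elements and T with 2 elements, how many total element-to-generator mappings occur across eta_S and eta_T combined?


The unit eta_X: X -> U(F(X)) of the Free-Forgetful adjunction
maps each element of X to a generator of F(X). For X = S + T (disjoint
union in Set), |S + T| = |S| + |T|.
Total mappings = 15 + 2 = 17.

17


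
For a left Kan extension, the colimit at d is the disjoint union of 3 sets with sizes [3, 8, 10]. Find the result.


Pointwise, the left Kan extension (Lan_F H)(d) is the colimit, indexed
by the comma category (F downarrow d), of H composed with the
projection (F downarrow d) -> C. Here that colimit is given
as a coproduct (disjoint union) of sets, so its cardinality is the
sum of the sizes of the summands.
Coproduct of sets with sizes: 3 + 8 + 10
= 21

21


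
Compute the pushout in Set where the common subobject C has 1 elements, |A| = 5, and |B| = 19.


The pushout A +_C B identifies the images of C in A and B.
|A +_C B| = |A| + |B| - |C| (for injections).
= 5 + 19 - 1 = 23

23


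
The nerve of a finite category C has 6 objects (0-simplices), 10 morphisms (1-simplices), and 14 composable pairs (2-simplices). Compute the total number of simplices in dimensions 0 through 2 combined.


The 2-skeleton of the nerve N(C) consists of simplices in dimensions 0, 1, 2:
  |N(C)_0| = 6 (objects)
  |N(C)_1| = 10 (morphisms)
  |N(C)_2| = 14 (composable pairs)
Total = 6 + 10 + 14 = 30

30


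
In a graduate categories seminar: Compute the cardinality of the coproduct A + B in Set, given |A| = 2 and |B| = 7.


In Set, the coproduct A + B is the disjoint union.
|A + B| = |A| + |B| = 2 + 7 = 9

9


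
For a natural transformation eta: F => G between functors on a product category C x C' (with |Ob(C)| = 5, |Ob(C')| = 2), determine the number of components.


A natural transformation eta: F => G assigns one component morphism per
object of the domain category.
The domain is the product category C x C', so
|Ob(C x C')| = |Ob(C)| * |Ob(C')| = 5 * 2 = 10.
Therefore eta has 10 component morphisms.

10


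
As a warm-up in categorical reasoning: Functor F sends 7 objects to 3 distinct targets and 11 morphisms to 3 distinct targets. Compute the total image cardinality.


The image of F consists of distinct objects and distinct morphisms.
|Im(F)| on objects = 3
|Im(F)| on morphisms = 3
Total image cardinality = 3 + 3 = 6

6


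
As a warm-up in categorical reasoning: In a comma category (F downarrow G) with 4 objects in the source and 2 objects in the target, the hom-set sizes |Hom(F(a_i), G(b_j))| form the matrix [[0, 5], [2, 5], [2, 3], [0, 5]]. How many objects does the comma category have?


Objects of (F downarrow G) are triples (a, b, h: F(a)->G(b)).
The count equals the sum of all entries in the hom-matrix.
sum(row 0) = 5
sum(row 1) = 7
sum(row 2) = 5
sum(row 3) = 5
Grand total = 22

22


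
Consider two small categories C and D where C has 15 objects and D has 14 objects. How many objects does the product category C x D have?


The product category C x D has objects that are pairs (c, d).
Number of pairs = |Ob(C)| * |Ob(D)| = 15 * 14 = 210

210


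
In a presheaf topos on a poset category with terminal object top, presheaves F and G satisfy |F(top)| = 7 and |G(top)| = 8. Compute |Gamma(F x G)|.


Global sections of a presheaf on a poset with terminal top satisfy
Gamma(H) ~ H(top). Presheaves admit pointwise products, so
(F x G)(top) = F(top) x G(top) (Cartesian product).
|Gamma(F x G)| = |F(top)| * |G(top)| = 7 * 8 = 56.

56


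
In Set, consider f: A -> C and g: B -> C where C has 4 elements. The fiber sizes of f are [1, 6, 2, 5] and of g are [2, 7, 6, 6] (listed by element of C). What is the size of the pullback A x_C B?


The pullback A x_C B consists of pairs (a, b) with f(a) = g(b).
For each element c in C, the fiber product has |f^-1(c)| * |g^-1(c)| elements.
Summing over C: 1 * 2 + 6 * 7 + 2 * 6 + 5 * 6
= 2 + 42 + 12 + 30 = 86

86


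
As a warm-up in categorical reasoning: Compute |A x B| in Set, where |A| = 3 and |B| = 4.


In Set, the product A x B is the Cartesian product.
By the universal property, |A x B| = |A| * |B|.
|A x B| = 3 * 4 = 12

12


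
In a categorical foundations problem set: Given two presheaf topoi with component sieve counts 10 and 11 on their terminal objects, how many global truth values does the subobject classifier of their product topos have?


In a product of presheaf topoi E_1 x E_2, the subobject classifier
is Omega = Omega_1 x Omega_2 (componentwise), so
|Omega(top)| = |Omega_1(top_1)| * |Omega_2(top_2)|.
= 10 * 11 = 110.

110


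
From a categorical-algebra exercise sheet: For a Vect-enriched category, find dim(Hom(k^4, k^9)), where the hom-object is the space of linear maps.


In Vect-enriched categories, Hom(k^n, k^m) is the space of m x n matrices.
dim(Hom(k^4, k^9)) = 9 * 4 = 36

36


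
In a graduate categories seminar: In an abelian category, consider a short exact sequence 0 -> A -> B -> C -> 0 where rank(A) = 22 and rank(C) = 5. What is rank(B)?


For a short exact sequence 0 -> A -> B -> C -> 0,
rank is additive: rank(B) = rank(A) + rank(C).
rank(B) = 22 + 5 = 27

27


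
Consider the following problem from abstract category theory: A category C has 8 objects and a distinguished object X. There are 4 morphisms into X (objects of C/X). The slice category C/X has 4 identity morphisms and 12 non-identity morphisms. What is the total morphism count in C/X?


In the slice category C/X, objects are morphisms to X.
Identity morphisms: 4 (one per object of C/X).
Non-identity morphisms: 12.
Total = 4 + 12 = 16

16


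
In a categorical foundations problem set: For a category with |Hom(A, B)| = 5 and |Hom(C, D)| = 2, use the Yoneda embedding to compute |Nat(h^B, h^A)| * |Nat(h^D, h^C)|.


By the Yoneda lemma, Nat(h^B, h^A) is isomorphic to Hom(A, B),
so |Nat(h^B, h^A)| = |Hom(A, B)| and |Nat(h^D, h^C)| = |Hom(C, D)|.
|Hom(A, B)| = 5, |Hom(C, D)| = 2.
|Nat(h^B, h^A) x Nat(h^D, h^C)| = 5 * 2 = 10

10


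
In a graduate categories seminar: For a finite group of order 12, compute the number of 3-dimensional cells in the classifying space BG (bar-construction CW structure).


In the bar-construction CW model of BG, the n-cells are indexed by
n-tuples [g_1|...|g_n] of non-identity elements of G (degenerate
simplices with some g_i = e do not contribute cells), so there are
(|G| - 1)^n n-cells.
For dim = 3 with |G| = 12:
cells = (12 - 1)^3 = 11^3 = 1331

1331


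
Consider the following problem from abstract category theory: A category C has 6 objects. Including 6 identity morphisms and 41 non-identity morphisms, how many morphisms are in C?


Each object has an identity morphism, giving 6 identities.
Adding the 41 non-identity morphisms:
Total = 6 + 41 = 47

47


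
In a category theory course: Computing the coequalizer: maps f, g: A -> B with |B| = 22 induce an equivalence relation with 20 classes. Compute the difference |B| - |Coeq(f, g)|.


The coequalizer Coeq(f, g) = B / ~ has one element per equivalence class.
|B| = 22, |Coeq(f, g)| = 20.
|B| - |Coeq(f, g)| = 22 - 20 = 2.

2


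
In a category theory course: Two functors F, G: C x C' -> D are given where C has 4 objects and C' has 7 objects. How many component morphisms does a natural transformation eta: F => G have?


A natural transformation eta: F => G assigns one component morphism per
object of the domain category.
The domain is the product category C x C', so
|Ob(C x C')| = |Ob(C)| * |Ob(C')| = 4 * 7 = 28.
Therefore eta has 28 component morphisms.

28


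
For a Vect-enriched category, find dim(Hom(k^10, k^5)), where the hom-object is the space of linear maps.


In Vect-enriched categories, Hom(k^n, k^m) is the space of m x n matrices.
dim(Hom(k^10, k^5)) = 5 * 10 = 50

50


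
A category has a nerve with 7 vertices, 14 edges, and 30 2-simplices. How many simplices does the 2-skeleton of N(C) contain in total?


The 2-skeleton of the nerve N(C) consists of simplices in dimensions 0, 1, 2:
  |N(C)_0| = 7 (objects)
  |N(C)_1| = 14 (morphisms)
  |N(C)_2| = 30 (composable pairs)
Total = 7 + 14 + 30 = 51

51


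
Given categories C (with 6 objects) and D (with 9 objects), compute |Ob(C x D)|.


The product category C x D has objects that are pairs (c, d).
Number of pairs = |Ob(C)| * |Ob(D)| = 6 * 9 = 54

54


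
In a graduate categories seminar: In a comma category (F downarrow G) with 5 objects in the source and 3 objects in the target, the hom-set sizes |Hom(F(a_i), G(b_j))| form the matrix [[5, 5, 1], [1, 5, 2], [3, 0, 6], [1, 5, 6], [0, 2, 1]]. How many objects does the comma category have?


Objects of (F downarrow G) are triples (a, b, h: F(a)->G(b)).
The count equals the sum of all entries in the hom-matrix.
sum(row 0) = 11
sum(row 1) = 8
sum(row 2) = 9
sum(row 3) = 12
sum(row 4) = 3
Grand total = 43

43


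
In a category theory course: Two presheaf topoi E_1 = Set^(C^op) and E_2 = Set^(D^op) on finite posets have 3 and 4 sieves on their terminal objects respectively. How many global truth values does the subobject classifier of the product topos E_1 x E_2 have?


In a product of presheaf topoi E_1 x E_2, the subobject classifier
is Omega = Omega_1 x Omega_2 (componentwise), so
|Omega(top)| = |Omega_1(top_1)| * |Omega_2(top_2)|.
= 3 * 4 = 12.

12


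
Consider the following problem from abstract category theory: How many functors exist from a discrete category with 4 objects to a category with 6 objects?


A functor from a discrete category C to D is determined by
where each object maps. Each of the 4 objects of C can map
to any of the 6 objects of D independently.
Number of functors = 6^4 = 1296

1296


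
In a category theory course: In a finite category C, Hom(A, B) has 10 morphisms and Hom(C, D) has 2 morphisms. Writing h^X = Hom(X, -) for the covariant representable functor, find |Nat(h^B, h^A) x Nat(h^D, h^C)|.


By the Yoneda lemma, Nat(h^B, h^A) is isomorphic to Hom(A, B),
so |Nat(h^B, h^A)| = |Hom(A, B)| and |Nat(h^D, h^C)| = |Hom(C, D)|.
|Hom(A, B)| = 10, |Hom(C, D)| = 2.
|Nat(h^B, h^A) x Nat(h^D, h^C)| = 10 * 2 = 20

20


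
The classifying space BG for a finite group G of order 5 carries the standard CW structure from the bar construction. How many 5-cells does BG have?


In the bar-construction CW model of BG, the n-cells are indexed by
n-tuples [g_1|...|g_n] of non-identity elements of G (degenerate
simplices with some g_i = e do not contribute cells), so there are
(|G| - 1)^n n-cells.
For dim = 5 with |G| = 5:
cells = (5 - 1)^5 = 4^5 = 1024

1024


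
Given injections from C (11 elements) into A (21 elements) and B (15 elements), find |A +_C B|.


The pushout A +_C B identifies the images of C in A and B.
|A +_C B| = |A| + |B| - |C| (for injections).
= 21 + 15 - 11 = 25

25


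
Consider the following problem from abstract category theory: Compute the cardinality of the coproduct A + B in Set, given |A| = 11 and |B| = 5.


In Set, the coproduct A + B is the disjoint union.
|A + B| = |A| + |B| = 11 + 5 = 16

16


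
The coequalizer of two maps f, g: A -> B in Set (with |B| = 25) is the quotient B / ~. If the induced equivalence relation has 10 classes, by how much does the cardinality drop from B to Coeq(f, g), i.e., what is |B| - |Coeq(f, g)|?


The coequalizer Coeq(f, g) = B / ~ has one element per equivalence class.
|B| = 25, |Coeq(f, g)| = 10.
|B| - |Coeq(f, g)| = 25 - 10 = 15.

15


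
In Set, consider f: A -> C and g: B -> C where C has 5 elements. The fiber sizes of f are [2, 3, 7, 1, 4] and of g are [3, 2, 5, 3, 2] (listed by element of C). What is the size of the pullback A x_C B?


The pullback A x_C B consists of pairs (a, b) with f(a) = g(b).
For each element c in C, the fiber product has |f^-1(c)| * |g^-1(c)| elements.
Summing over C: 2 * 3 + 3 * 2 + 7 * 5 + 1 * 3 + 4 * 2
= 6 + 6 + 35 + 3 + 8 = 58

58


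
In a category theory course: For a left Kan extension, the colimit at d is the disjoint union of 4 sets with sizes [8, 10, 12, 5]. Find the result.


Pointwise, the left Kan extension (Lan_F H)(d) is the colimit, indexed
by the comma category (F downarrow d), of H composed with the
projection (F downarrow d) -> C. Here that colimit is given
as a coproduct (disjoint union) of sets, so its cardinality is the
sum of the sizes of the summands.
Coproduct of sets with sizes: 8 + 10 + 12 + 5
= 35

35


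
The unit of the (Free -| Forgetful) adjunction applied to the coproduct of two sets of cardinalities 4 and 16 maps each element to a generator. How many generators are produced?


The unit eta_X: X -> U(F(X)) of the Free-Forgetful adjunction
maps each element of X to a generator of F(X). For X = S + T (disjoint
union in Set), |S + T| = |S| + |T|.
Total mappings = 4 + 16 = 20.

20
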